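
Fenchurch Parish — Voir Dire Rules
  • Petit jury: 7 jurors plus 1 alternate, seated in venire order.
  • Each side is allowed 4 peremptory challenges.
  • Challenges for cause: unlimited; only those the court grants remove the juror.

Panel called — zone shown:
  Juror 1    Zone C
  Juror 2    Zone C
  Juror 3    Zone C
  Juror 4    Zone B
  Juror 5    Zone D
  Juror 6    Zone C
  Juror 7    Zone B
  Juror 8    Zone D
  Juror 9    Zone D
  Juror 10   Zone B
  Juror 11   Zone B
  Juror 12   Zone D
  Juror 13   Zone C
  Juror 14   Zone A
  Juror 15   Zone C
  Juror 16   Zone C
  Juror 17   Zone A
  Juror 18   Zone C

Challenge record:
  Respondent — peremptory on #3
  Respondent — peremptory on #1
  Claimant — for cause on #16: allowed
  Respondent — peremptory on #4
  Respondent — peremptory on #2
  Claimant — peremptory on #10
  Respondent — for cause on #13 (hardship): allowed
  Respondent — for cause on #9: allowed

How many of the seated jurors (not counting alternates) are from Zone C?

Removed: #1, #2, #3, #4, #9, #10, #13, #16.
Seated jurors 1–7: #5, #6, #7, #8, #11, #12, #14 (alternates #15 not counted).
Of those, in Zone C: #6 → 1.

1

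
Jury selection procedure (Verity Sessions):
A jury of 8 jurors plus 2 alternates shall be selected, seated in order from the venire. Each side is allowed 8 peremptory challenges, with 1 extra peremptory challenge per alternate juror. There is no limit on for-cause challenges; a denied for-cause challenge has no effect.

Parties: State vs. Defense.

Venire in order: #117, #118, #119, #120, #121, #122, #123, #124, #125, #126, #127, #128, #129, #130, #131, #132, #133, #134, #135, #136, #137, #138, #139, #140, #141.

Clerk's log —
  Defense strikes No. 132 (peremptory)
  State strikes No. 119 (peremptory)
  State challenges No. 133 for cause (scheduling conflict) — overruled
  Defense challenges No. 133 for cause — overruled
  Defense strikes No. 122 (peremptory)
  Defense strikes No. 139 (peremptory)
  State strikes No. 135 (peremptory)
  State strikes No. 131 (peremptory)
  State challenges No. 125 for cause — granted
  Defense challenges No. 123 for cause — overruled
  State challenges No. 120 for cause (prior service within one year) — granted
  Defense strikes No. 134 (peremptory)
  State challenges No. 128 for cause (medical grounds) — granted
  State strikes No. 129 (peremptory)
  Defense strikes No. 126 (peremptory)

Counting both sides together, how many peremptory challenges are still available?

State allotment: 8 base + 1 × 2 alternates = 10. Defense allotment: 8 base + 1 × 2 alternates = 10.
State peremptories used: #119, #135, #131, #129 — 4 (for-cause on #133, #125, #120, #128 don't count).
Defense peremptories used: #132, #122, #139, #134, #126 — 5 (for-cause on #133, #123 don't count).
Remaining: (10 − 4) + (10 − 5) = 11.

11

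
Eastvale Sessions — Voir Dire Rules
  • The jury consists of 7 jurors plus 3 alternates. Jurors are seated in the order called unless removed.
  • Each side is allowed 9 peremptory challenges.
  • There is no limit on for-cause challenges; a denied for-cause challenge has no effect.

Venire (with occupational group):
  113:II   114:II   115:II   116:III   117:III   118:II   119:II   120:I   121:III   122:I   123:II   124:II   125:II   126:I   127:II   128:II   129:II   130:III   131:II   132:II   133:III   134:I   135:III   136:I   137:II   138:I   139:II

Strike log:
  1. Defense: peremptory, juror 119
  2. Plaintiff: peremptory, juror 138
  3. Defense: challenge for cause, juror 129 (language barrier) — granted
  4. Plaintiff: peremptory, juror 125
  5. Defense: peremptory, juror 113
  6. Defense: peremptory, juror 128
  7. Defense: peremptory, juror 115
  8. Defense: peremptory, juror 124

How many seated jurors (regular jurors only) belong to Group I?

2

Removed: #113, #115, #119, #124, #125, #128, #129, #138.
Seated jurors 1–7: #114, #116, #117, #118, #120, #121, #122 (alternates #123, #126, #127 not counted).
Of those, in Group I: #120, #122 → 2.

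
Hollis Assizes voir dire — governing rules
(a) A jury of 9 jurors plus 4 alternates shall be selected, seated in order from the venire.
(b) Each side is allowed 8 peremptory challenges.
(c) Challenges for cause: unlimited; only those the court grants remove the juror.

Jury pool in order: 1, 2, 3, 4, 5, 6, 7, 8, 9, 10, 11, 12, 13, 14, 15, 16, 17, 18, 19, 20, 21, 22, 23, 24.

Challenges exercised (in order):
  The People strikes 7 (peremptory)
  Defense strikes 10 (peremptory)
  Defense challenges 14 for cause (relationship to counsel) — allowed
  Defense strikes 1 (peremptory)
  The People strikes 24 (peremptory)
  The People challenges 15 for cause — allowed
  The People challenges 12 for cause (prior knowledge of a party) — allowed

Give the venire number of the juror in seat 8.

11

Removed: #1, #7, #10, #12, #14, #15, #24.
Seating in order: seats 1–9 → #2, #3, #4, #5, #6, #8, #9, #11, #13; alternates → #16, #17, #18, #19.
So seat 8 is #11.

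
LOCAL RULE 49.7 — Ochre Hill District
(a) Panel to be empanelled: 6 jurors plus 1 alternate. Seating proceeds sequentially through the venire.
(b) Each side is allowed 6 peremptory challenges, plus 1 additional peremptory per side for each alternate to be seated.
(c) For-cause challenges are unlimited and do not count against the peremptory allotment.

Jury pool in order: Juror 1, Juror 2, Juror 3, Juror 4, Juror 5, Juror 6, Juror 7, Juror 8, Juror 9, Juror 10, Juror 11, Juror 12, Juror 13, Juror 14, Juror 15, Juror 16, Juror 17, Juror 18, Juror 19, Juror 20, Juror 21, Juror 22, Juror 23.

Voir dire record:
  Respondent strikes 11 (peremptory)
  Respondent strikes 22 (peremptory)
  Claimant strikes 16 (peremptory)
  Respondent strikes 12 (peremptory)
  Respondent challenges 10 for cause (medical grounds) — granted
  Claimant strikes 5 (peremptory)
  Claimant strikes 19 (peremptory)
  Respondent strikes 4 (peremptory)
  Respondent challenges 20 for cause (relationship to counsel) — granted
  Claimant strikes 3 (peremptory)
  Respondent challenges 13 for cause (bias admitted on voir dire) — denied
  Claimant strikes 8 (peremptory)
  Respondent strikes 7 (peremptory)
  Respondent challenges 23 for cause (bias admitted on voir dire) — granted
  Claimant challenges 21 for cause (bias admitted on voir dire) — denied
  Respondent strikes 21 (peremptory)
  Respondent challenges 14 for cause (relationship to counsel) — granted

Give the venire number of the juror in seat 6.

Removed: #3, #4, #5, #7, #8, #10, #11, #12, #14, #16, #19, #20, #21, #22, #23. (#13 stays — for-cause denied.)
Seating in order: seats 1–6 → #1, #2, #6, #9, #13, #15; alternates → #17.
So seat 6 is #15.

15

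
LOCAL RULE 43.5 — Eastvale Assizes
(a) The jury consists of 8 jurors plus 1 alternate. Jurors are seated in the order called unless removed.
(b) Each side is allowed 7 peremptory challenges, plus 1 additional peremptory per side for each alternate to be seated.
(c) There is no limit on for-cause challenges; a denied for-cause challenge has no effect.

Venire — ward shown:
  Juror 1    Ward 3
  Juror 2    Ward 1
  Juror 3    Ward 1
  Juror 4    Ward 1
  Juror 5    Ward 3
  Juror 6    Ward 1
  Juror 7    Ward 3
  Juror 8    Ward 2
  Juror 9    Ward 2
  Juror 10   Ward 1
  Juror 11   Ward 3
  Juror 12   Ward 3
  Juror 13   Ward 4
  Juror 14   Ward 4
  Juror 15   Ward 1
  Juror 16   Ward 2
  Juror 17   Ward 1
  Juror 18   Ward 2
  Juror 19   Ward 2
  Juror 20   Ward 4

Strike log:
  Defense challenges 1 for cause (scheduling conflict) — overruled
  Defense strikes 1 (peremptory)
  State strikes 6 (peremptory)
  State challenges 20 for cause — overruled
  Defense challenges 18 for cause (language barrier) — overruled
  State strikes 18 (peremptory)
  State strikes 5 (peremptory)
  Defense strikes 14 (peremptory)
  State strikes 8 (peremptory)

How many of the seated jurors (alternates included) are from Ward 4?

1

Removed: #1, #5, #6, #8, #14, #18.
Seated (9 incl. alternates): #2, #3, #4, #7, #9, #10, #11, #12, #13.
Of those, in Ward 4: #13 → 1.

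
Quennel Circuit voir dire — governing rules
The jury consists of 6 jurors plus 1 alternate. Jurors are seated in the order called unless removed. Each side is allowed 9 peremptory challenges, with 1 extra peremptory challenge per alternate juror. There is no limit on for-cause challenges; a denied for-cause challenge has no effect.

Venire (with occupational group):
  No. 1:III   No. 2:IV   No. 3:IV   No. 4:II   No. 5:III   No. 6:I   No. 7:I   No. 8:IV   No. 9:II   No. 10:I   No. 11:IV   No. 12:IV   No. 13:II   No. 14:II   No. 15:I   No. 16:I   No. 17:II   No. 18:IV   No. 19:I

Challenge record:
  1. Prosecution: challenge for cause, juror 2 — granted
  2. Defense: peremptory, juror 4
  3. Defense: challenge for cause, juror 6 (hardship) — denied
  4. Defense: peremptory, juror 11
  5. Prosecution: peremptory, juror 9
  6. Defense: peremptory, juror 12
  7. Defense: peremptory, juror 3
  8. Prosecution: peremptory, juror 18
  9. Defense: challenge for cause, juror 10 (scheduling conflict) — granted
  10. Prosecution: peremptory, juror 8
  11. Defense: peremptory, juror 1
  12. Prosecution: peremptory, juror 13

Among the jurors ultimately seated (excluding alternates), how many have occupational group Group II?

Removed: #1, #2, #3, #4, #8, #9, #10, #11, #12, #13, #18.
Seated jurors 1–6: #5, #6, #7, #14, #15, #16 (alternates #17 not counted).
Of those, in Group II: #14 → 1.

1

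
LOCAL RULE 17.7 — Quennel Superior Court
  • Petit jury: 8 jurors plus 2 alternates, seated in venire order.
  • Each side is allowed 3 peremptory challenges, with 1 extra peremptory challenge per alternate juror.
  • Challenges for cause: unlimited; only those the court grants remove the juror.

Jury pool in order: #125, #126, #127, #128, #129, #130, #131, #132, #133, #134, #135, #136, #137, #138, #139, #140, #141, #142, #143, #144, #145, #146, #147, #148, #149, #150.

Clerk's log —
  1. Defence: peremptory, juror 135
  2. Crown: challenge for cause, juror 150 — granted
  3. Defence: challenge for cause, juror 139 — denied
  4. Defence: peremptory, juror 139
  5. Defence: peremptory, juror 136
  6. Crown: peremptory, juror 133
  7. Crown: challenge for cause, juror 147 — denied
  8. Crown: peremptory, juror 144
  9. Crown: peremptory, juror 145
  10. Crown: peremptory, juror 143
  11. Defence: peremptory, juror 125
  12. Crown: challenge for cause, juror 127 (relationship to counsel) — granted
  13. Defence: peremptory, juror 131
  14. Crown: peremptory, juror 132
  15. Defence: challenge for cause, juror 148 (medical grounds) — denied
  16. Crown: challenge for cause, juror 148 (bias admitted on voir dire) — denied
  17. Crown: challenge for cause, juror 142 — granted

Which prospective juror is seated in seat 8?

140

Removed: #125, #127, #131, #132, #133, #135, #136, #139, #142, #143, #144, #145, #150. (#147, #148 stay — for-cause denied.)
Seating in order: seats 1–8 → #126, #128, #129, #130, #134, #137, #138, #140; alternates → #141, #146.
So seat 8 is #140.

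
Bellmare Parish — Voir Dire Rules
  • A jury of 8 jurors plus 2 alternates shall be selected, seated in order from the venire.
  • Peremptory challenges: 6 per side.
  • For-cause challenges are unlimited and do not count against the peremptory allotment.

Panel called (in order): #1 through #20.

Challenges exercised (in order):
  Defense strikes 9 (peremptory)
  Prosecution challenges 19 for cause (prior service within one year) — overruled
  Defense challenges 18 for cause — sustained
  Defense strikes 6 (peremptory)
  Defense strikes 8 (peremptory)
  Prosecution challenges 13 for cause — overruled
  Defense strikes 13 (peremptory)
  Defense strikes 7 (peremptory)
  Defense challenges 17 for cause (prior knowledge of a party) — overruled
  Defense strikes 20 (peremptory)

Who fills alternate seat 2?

Removed: #6, #7, #8, #9, #13, #18, #20. (#17, #19 stay — for-cause denied.)
Seating in order: seats 1–8 → #1, #2, #3, #4, #5, #10, #11, #12; alternates → #14, #15.
So alternate 2 is #15.

15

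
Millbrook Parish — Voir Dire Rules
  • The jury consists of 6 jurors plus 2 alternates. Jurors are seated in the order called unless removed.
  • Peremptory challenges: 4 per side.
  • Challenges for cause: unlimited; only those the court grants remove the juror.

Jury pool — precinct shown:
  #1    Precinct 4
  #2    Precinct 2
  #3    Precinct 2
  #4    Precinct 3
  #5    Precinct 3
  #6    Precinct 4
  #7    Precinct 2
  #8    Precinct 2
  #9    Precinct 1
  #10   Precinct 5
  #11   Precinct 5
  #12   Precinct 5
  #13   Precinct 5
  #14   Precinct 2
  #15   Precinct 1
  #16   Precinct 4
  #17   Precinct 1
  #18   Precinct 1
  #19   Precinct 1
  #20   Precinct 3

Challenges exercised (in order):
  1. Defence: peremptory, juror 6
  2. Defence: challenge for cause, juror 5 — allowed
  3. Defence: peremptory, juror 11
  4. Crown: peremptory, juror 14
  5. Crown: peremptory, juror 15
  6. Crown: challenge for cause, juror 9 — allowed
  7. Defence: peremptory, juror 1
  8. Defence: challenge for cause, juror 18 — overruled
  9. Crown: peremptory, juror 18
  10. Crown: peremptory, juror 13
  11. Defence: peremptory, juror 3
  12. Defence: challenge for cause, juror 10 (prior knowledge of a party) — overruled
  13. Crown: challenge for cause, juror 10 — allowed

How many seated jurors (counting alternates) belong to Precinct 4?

Removed: #1, #3, #5, #6, #9, #10, #11, #13, #14, #15, #18.
Seated (8 incl. alternates): #2, #4, #7, #8, #12, #16, #17, #19.
Of those, in Precinct 4: #16 → 1.

1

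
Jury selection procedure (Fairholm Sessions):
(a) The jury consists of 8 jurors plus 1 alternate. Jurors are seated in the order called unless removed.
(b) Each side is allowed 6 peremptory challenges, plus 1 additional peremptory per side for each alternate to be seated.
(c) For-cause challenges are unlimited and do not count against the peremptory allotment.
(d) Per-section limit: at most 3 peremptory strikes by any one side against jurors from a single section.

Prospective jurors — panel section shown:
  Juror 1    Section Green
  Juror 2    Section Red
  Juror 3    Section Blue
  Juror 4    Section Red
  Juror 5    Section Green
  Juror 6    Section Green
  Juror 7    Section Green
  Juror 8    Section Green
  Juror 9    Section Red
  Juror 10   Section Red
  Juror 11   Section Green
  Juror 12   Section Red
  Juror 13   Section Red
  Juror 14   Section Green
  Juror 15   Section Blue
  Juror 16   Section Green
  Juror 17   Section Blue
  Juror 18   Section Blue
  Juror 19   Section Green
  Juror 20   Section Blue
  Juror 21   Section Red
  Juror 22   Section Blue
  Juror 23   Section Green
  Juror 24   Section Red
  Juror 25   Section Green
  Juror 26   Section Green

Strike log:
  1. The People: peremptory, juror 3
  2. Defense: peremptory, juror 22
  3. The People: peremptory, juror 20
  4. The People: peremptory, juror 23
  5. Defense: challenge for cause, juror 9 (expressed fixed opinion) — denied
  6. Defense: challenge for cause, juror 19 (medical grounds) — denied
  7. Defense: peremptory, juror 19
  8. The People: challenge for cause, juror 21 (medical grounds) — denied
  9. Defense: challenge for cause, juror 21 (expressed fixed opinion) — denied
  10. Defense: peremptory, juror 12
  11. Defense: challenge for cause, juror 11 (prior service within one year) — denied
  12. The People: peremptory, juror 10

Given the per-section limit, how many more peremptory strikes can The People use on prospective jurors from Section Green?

The People peremptories so far: #3, #20, #23, #10 — 4 of 7 used, 3 left overall.
Against Section Green: #23 — 1 used; per-section cap 3 leaves 2.
Binding limit: min(3, 2) = 2.

2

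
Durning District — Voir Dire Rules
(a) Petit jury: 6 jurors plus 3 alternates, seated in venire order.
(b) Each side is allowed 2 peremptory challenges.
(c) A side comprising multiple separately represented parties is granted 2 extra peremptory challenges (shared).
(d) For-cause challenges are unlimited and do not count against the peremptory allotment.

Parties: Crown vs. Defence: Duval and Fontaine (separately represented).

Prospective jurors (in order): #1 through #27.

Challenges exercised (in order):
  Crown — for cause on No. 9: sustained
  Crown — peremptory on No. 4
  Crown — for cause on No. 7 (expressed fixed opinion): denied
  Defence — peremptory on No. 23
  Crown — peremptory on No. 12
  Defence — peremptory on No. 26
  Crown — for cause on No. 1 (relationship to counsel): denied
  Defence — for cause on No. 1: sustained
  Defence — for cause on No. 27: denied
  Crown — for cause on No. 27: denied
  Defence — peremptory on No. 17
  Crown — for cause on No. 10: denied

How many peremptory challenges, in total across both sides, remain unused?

Crown allotment: 2. Defence allotment: 2 base + 2 multi-party = 4.
Crown peremptories used: #4, #12 — 2 (for-cause on #9, #7, #1, #27, #10 don't count).
Defence peremptories used: #23, #26, #17 — 3 (for-cause on #1, #27 don't count).
Remaining: (2 − 2) + (4 − 3) = 1.

1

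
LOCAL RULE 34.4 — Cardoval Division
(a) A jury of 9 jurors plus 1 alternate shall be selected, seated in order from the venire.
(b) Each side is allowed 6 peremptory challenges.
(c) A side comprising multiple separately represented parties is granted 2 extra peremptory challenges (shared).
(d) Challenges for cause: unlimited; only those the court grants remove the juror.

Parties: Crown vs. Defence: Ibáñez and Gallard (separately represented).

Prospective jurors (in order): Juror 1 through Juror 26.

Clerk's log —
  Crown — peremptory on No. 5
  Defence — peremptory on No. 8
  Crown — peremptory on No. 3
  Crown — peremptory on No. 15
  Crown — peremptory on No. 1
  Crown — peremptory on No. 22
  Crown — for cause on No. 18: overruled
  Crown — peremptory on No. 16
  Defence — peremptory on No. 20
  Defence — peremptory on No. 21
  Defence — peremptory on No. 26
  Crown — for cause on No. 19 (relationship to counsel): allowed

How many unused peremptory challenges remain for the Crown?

Crown allotment: 6.
Crown peremptories used: #5, #3, #15, #1, #22, #16 — 6 (for-cause on #18, #19 don't count).
Remaining: 6 − 6 = 0.

0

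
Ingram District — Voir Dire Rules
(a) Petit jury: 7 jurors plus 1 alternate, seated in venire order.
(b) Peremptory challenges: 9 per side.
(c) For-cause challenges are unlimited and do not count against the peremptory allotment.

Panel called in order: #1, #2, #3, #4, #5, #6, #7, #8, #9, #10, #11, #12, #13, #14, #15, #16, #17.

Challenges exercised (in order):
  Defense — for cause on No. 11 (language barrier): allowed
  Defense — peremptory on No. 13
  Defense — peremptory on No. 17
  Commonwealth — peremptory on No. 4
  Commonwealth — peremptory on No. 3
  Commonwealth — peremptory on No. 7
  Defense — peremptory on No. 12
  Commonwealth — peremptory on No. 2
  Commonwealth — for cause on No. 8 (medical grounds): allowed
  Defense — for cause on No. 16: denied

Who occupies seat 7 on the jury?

15

Removed: #2, #3, #4, #7, #8, #11, #12, #13, #17. (#16 stays — for-cause denied.)
Seating in order: seats 1–7 → #1, #5, #6, #9, #10, #14, #15; alternates → #16.
So seat 7 is #15.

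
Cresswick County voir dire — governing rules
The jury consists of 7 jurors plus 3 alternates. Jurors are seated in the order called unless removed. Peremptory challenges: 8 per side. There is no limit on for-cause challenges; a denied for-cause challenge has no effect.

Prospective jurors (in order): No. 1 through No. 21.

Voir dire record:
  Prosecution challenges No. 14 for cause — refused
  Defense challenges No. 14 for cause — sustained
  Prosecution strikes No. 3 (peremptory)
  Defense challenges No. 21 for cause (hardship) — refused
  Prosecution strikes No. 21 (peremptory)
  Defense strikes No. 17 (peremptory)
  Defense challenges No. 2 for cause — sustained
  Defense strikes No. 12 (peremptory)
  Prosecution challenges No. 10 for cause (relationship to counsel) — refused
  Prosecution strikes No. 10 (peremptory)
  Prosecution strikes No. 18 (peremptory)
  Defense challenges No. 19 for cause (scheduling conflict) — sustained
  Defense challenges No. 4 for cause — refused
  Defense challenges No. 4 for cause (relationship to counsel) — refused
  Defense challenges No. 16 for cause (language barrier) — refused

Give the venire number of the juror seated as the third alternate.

15

Removed: #2, #3, #10, #12, #14, #17, #18, #19, #21. (#4, #16 stay — for-cause denied.)
Seating in order: seats 1–7 → #1, #4, #5, #6, #7, #8, #9; alternates → #11, #13, #15.
So alternate 3 is #15.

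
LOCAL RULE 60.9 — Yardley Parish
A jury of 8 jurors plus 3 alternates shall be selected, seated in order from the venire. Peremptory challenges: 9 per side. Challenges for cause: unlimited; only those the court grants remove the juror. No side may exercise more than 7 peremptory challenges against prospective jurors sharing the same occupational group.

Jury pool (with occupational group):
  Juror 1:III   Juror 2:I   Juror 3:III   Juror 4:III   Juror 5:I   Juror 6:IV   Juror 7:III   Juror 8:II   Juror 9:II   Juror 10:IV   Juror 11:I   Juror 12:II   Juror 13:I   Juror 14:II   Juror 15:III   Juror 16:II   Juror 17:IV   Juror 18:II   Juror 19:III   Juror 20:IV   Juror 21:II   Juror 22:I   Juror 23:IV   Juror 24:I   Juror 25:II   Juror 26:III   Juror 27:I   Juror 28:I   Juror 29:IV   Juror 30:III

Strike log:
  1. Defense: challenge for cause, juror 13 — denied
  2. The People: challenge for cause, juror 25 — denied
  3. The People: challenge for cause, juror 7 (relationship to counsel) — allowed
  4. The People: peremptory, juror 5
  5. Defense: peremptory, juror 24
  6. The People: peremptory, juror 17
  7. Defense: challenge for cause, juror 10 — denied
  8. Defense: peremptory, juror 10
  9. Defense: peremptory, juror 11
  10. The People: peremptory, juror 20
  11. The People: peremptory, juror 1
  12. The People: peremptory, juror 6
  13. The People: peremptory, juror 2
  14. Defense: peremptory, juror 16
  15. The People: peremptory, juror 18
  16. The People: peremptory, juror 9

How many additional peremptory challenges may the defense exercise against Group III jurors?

5

Defense peremptories so far: #24, #10, #11, #16 — 4 of 9 used, 5 left overall.
Against Group III: none yet — per-group cap 7 leaves 7.
Binding limit: min(5, 7) = 5.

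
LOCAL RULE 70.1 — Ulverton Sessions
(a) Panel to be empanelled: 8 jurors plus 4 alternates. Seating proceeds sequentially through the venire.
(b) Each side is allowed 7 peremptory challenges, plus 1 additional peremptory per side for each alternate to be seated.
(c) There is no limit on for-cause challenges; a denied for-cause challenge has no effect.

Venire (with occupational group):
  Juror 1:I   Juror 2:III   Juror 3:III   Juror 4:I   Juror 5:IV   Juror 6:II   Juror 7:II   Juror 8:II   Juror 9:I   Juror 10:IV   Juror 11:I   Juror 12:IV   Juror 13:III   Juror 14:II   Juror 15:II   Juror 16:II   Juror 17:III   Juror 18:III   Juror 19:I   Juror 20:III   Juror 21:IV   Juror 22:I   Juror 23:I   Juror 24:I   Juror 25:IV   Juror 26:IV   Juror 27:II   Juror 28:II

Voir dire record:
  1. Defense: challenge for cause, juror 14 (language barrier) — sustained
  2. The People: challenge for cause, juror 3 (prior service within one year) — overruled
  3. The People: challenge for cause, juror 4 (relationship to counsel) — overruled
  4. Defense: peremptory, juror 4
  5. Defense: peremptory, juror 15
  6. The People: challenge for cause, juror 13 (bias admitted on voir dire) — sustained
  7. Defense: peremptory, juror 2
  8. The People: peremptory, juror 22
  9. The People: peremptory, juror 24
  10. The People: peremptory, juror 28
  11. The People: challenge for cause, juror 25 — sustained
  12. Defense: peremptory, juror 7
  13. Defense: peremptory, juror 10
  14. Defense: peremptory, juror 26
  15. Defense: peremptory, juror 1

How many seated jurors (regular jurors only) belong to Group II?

Removed: #1, #2, #4, #7, #10, #13, #14, #15, #22, #24, #25, #26, #28.
Seated jurors 1–8: #3, #5, #6, #8, #9, #11, #12, #16 (alternates #17, #18, #19, #20 not counted).
Of those, in Group II: #6, #8, #16 → 3.

3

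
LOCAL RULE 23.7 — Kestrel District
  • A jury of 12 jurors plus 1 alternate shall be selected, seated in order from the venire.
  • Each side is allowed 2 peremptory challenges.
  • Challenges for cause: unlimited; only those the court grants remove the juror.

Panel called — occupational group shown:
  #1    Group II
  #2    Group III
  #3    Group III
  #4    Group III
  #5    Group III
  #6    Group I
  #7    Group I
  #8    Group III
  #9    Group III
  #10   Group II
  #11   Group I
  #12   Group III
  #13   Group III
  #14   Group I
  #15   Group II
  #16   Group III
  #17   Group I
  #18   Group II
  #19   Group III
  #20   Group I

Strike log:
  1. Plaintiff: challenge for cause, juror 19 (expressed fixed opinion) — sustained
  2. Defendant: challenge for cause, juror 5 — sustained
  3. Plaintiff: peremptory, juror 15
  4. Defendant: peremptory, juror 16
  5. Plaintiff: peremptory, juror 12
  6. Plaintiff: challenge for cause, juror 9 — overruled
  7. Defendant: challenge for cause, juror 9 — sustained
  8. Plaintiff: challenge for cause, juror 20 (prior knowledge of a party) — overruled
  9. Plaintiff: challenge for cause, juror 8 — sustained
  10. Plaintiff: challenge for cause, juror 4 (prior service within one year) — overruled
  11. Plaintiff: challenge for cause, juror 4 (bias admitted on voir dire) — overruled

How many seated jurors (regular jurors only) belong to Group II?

3

Removed: #5, #8, #9, #12, #15, #16, #19.
Seated jurors 1–12: #1, #2, #3, #4, #6, #7, #10, #11, #13, #14, #17, #18 (alternates #20 not counted).
Of those, in Group II: #1, #10, #18 → 3.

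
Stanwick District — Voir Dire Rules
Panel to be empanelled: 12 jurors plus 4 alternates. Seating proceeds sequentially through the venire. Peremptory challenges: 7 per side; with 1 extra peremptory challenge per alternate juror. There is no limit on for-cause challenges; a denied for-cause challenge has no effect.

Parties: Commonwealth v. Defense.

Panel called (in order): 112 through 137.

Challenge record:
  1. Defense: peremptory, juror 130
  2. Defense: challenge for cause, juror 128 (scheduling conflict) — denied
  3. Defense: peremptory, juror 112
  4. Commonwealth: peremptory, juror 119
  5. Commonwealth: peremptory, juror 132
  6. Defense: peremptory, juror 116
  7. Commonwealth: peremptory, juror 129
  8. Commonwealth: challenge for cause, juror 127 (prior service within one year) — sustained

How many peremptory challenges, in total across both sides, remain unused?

16

Commonwealth allotment: 7 base + 1 × 4 alternates = 11. Defense allotment: 7 base + 1 × 4 alternates = 11.
Commonwealth peremptories used: #119, #132, #129 — 3 (the for-cause on #127 doesn't count).
Defense peremptories used: #130, #112, #116 — 3 (the for-cause on #128 doesn't count).
Remaining: (11 − 3) + (11 − 3) = 16.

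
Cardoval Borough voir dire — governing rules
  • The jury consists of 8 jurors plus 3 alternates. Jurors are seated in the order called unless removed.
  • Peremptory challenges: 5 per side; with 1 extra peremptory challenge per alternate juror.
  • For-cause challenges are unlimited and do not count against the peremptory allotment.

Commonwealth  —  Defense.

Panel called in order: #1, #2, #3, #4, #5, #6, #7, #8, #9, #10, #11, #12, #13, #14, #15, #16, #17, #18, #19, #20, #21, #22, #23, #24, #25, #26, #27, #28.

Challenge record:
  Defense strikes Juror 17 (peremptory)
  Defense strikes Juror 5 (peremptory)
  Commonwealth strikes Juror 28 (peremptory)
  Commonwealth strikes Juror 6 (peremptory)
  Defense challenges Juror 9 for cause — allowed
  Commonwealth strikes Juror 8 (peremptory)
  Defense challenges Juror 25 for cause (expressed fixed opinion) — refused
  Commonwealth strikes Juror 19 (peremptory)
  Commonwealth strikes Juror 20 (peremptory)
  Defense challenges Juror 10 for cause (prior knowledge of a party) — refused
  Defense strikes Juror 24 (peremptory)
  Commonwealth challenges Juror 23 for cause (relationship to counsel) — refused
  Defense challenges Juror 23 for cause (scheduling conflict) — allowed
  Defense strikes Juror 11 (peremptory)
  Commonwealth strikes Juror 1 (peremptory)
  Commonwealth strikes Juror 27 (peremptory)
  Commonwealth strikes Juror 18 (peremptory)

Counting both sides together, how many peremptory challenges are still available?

4

Commonwealth allotment: 5 base + 1 × 3 alternates = 8. Defense allotment: 5 base + 1 × 3 alternates = 8.
Commonwealth peremptories used: #28, #6, #8, #19, #20, #1, #27, #18 — 8 (the for-cause on #23 doesn't count).
Defense peremptories used: #17, #5, #24, #11 — 4 (for-cause on #9, #25, #10, #23 don't count).
Remaining: (8 − 8) + (8 − 4) = 4.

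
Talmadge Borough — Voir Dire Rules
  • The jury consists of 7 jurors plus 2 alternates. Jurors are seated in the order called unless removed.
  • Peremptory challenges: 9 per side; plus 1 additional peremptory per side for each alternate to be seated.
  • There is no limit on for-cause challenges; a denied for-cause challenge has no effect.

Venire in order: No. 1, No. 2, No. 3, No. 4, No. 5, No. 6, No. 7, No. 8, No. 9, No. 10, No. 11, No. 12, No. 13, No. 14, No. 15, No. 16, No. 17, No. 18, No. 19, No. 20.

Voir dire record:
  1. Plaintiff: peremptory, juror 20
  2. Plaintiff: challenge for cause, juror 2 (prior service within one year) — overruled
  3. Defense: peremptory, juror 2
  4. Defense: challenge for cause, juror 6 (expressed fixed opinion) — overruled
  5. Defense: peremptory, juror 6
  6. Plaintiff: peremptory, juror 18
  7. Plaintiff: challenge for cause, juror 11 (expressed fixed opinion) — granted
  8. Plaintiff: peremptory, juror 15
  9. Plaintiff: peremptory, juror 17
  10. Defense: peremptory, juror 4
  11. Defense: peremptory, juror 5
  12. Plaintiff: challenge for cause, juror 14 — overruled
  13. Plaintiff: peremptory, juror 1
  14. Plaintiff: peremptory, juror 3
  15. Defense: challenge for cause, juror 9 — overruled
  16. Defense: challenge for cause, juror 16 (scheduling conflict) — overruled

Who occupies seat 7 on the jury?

14

Removed: #1, #2, #3, #4, #5, #6, #11, #15, #17, #18, #20. (#9, #14, #16 stay — for-cause denied.)
Seating in order: seats 1–7 → #7, #8, #9, #10, #12, #13, #14; alternates → #16, #19.
So seat 7 is #14.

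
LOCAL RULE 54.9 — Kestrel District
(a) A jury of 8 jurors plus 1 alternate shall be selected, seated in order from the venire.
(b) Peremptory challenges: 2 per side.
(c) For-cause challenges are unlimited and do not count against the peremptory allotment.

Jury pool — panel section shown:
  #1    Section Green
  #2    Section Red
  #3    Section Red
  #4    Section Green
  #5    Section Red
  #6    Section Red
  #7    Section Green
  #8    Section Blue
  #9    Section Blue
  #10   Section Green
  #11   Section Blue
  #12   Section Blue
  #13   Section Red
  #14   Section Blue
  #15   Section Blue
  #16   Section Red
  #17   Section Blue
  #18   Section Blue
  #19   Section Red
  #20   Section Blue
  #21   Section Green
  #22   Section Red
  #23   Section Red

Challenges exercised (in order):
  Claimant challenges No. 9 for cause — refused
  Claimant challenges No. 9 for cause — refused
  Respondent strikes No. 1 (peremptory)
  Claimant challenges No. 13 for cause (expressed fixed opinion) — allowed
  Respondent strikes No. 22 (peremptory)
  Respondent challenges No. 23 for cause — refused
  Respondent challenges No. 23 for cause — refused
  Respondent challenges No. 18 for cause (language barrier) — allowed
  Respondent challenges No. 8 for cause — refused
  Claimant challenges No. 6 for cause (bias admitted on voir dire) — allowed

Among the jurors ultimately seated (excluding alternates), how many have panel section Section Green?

3

Removed: #1, #6, #13, #18, #22.
Seated jurors 1–8: #2, #3, #4, #5, #7, #8, #9, #10 (alternates #11 not counted).
Of those, in Section Green: #4, #7, #10 → 3.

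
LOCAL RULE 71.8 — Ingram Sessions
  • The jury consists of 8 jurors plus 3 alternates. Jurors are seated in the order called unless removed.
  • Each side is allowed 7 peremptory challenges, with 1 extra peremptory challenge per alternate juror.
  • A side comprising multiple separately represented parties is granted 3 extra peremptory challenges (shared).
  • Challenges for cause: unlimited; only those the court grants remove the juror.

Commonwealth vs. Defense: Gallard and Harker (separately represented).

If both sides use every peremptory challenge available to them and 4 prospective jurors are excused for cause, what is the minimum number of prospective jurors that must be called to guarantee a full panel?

38

Seats to fill: 8 + 3 alternates = 11.
Peremptories — Commonwealth: 7 + 1×3 = 10; Defense: 7 + 1×3 + 3 = 13; total 23.
For-cause removals: 4.
Minimum venire: 11 + 23 + 4 = 38.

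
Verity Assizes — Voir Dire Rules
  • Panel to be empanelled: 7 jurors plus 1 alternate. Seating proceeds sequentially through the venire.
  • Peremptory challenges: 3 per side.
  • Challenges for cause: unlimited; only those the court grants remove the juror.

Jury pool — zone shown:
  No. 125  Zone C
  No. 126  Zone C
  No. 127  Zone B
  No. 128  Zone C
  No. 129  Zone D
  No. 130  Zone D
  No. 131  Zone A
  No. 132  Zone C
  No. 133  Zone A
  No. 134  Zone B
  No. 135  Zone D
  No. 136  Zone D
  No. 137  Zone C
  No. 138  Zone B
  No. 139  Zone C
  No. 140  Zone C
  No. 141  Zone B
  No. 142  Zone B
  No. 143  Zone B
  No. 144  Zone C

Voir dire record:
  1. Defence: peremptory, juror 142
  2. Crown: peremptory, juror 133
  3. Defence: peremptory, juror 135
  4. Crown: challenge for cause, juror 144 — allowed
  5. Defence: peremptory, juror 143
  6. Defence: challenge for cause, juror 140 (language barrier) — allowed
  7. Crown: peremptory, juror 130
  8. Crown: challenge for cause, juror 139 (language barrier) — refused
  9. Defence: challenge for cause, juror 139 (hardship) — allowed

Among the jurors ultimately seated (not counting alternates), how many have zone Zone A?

1

Removed: #130, #133, #135, #139, #140, #142, #143, #144.
Seated jurors 1–7: #125, #126, #127, #128, #129, #131, #132 (alternates #134 not counted).
Of those, in Zone A: #131 → 1.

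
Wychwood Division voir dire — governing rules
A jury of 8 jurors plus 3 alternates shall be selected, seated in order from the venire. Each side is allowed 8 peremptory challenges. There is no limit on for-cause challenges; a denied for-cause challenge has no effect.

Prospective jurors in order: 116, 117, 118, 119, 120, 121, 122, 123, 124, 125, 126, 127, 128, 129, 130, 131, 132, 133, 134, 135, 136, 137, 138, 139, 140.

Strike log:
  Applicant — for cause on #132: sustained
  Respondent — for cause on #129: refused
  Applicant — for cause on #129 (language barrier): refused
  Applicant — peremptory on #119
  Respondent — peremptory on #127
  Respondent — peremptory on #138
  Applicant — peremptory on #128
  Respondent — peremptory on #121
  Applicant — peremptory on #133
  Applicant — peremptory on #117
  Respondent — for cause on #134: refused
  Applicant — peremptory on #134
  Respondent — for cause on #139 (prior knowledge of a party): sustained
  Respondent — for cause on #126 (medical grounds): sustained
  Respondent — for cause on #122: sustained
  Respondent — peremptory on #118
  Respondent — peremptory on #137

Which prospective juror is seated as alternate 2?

136

Removed: #117, #118, #119, #121, #122, #126, #127, #128, #132, #133, #134, #137, #138, #139. (#129 stays — for-cause denied.)
Seating in order: seats 1–8 → #116, #120, #123, #124, #125, #129, #130, #131; alternates → #135, #136, #140.
So alternate 2 is #136.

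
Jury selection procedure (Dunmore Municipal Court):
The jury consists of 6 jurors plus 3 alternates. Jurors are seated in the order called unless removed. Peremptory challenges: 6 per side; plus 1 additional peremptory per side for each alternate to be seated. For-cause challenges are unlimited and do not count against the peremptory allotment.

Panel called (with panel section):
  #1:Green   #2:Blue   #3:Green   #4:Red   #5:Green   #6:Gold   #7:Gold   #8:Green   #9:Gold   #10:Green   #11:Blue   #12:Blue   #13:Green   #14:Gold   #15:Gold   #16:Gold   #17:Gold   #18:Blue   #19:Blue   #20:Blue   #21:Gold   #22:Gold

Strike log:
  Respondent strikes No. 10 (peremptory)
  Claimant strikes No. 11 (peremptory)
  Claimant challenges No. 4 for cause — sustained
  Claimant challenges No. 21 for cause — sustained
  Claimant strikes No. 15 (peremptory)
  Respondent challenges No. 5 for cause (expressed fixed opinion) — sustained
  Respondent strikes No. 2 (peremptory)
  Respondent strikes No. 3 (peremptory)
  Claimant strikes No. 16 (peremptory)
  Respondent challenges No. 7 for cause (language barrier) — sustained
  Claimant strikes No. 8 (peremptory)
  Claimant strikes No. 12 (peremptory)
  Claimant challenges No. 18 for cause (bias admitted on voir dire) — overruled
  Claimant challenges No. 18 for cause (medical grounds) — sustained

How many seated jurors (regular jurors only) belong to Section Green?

Removed: #2, #3, #4, #5, #7, #8, #10, #11, #12, #15, #16, #18, #21.
Seated jurors 1–6: #1, #6, #9, #13, #14, #17 (alternates #19, #20, #22 not counted).
Of those, in Section Green: #1, #13 → 2.

2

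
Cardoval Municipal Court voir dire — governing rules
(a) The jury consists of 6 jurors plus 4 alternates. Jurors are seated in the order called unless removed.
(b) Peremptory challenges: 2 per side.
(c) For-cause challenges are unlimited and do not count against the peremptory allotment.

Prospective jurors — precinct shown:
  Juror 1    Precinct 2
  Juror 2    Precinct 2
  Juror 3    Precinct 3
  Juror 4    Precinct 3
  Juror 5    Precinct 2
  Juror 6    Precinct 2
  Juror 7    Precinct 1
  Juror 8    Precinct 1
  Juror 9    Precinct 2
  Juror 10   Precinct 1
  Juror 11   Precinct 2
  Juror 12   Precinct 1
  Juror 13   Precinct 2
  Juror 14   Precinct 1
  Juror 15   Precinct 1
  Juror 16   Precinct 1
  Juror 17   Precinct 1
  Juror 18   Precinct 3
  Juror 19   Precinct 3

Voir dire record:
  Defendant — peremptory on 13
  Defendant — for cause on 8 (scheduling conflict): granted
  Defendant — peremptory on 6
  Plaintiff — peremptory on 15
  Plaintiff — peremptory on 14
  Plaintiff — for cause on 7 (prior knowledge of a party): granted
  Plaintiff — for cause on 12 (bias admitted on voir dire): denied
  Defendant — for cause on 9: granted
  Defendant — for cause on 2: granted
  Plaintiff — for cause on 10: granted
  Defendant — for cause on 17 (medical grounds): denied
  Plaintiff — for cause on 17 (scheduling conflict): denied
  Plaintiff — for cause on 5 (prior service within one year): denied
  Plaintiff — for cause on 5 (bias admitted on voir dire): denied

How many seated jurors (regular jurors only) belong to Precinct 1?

Removed: #2, #6, #7, #8, #9, #10, #13, #14, #15.
Seated jurors 1–6: #1, #3, #4, #5, #11, #12 (alternates #16, #17, #18, #19 not counted).
Of those, in Precinct 1: #12 → 1.

1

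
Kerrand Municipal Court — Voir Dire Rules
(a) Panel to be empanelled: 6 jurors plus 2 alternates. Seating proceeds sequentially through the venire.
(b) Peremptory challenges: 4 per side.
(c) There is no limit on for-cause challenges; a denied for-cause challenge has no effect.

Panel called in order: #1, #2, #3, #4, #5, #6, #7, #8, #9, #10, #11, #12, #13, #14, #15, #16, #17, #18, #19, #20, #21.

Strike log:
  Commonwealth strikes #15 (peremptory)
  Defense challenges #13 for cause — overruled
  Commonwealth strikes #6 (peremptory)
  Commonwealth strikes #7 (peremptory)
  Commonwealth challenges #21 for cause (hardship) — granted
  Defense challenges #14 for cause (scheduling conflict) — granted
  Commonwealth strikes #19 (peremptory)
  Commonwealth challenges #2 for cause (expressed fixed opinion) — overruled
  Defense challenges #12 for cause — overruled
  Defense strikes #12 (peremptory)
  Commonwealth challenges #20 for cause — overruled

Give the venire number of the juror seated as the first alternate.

9

Removed: #6, #7, #12, #14, #15, #19, #21. (#2, #13, #20 stay — for-cause denied.)
Seating in order: seats 1–6 → #1, #2, #3, #4, #5, #8; alternates → #9, #10.
So alternate 1 is #9.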